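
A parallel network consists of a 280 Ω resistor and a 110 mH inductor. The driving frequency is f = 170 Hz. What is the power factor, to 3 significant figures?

0.387

ω = 2πf = 1068 rad/s
X_L = ωL = 117 Ω
Parallel: admittances add. Y = 1/R + 1/(jωL)
Y = (0.00357 − j0.00851) S
|Y| = 0.00923 S → |Z| = 1/|Y| = 108 Ω, ∠Z = −∠Y = 67.2°
cos φ = cos(67.2°) = 0.387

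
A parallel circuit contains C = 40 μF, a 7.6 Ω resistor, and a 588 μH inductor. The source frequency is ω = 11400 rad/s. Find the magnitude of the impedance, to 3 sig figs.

3.00 Ω

X_L = ωL = 6.70 Ω
X_C = 1/(ωC) = 2.19 Ω
Parallel: admittances add. Y = 1/R + 1/(jωL) + jωC
Y = (0.132 + j0.307) S
|Y| = 0.334 S → |Z| = 1/|Y| = 3.00 Ω, ∠Z = −∠Y = -66.8°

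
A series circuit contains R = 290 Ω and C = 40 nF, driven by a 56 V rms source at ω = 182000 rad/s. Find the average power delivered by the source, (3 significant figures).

8.83 W

X_C = 1/(ωC) = 137 Ω
Z = 290 − j137 Ω
|Z| = √(290² + 137²) = 321 Ω
∠Z = arctan(-137/290) = -25.3°
I = V/|Z| = 175 mA
P = VI cos φ = 56 × 0.175 × cos(-25.3°) = 8.83 W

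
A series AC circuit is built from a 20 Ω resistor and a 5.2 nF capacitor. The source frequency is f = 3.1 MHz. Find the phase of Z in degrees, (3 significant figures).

-26.3°

ω = 2πf = 1.948e+07 rad/s
X_C = 1/(ωC) = 9.87 Ω
Z = 20.0 − j9.87 Ω
|Z| = √(20.0² + 9.87²) = 22.3 Ω
∠Z = arctan(-9.87/20.0) = -26.3°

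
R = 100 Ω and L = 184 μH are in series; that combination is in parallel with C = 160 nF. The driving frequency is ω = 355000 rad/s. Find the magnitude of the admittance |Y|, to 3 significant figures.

52.7 mS

X_L = ωL = 65.3 Ω
X_C = 1/(ωC) = 17.6 Ω
Branch 1 (R+jX_L): Z₁ = 100 + j65.3 Ω, |Z₁| = 119 Ω
Branch 2 (−jX_C): Z₂ = −j17.6 Ω
Parallel: Z = Z₁Z₂/(Z₁+Z₂), |Z| = 19.0 Ω, ∠Z = -82.4°
|Y| = 1/|Z| = 52.7 mS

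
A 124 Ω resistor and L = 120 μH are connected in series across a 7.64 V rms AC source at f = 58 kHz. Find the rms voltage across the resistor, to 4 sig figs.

ω = 2πf = 364400 rad/s
X_L = ωL = 43.73 Ω
Z = 124.0 + j43.73 Ω
|Z| = √(124.0² + 43.73²) = 131.5 Ω
I = V/|Z| = 58.11 mA
V_R = I·|Z_R| = 0.05811 × 124.0 = 7.205 V

7.205 V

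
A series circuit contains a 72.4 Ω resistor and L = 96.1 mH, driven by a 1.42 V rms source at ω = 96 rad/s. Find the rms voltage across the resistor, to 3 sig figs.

1.41 V

X_L = ωL = 9.23 Ω
Z = 72.4 + j9.23 Ω
|Z| = √(72.4² + 9.23²) = 73.0 Ω
I = V/|Z| = 19.5 mA
V_R = I·|Z_R| = 0.0195 × 72.4 = 1.41 V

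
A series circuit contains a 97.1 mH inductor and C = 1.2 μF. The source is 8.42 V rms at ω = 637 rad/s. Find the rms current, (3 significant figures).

6.76 mA

X_L = ωL = 61.9 Ω
X_C = 1/(ωC) = 1310 Ω
Net reactance X = X_L − X_C = -1250 Ω
Z = − j1250 Ω
|Z| = √(0² + 1250²) = 1250 Ω
I = V/|Z| = 8.42/1250 = 6.76 mA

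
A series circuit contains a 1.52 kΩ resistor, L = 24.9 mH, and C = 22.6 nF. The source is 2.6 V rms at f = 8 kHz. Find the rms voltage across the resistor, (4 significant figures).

ω = 2πf = 50270 rad/s
X_L = ωL = 1252 Ω
X_C = 1/(ωC) = 880.3 Ω
Net reactance X = X_L − X_C = 371.3 Ω
Z = 1520 + j371.3 Ω
|Z| = √(1520² + 371.3²) = 1565 Ω
I = V/|Z| = 1.662 mA
V_R = I·|Z_R| = 0.001662 × 1520 = 2.526 V

2.526 V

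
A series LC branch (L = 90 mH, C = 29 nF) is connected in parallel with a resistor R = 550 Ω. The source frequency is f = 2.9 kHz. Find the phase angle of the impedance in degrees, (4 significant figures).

ω = 2πf = 18220 rad/s
X_L = ωL = 1640 Ω
X_C = 1/(ωC) = 1892 Ω
Branch 1: Z₁ = R = 550.0 Ω
Branch 2 (series LC): Z₂ = j(X_L − X_C) = −j252.5 Ω
Parallel: Z = Z₁Z₂/(Z₁+Z₂), |Z| = 229.5 Ω, ∠Z = -65.34°

-65.34°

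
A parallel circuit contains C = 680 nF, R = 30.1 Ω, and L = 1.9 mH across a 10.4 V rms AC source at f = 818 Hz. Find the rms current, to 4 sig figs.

1.085 A

ω = 2πf = 5140 rad/s
X_L = ωL = 9.765 Ω
X_C = 1/(ωC) = 286.1 Ω
Parallel: admittances add. Y = 1/R + 1/(jωL) + jωC
Y = (0.03322 − j0.09891) S
|Y| = 0.1043 S → |Z| = 1/|Y| = 9.584 Ω, ∠Z = −∠Y = 71.43°
I = V/|Z| = 10.4/9.584 = 1.085 A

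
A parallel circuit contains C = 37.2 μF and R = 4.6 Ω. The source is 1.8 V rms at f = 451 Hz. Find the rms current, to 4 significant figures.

ω = 2πf = 2834 rad/s
X_C = 1/(ωC) = 9.486 Ω
Parallel: admittances add. Y = 1/R + jωC
Y = (0.2174 + j0.1054) S
|Y| = 0.2416 S → |Z| = 1/|Y| = 4.139 Ω, ∠Z = −∠Y = -25.87°
I = V/|Z| = 1.8/4.139 = 434.9 mA

434.9 mA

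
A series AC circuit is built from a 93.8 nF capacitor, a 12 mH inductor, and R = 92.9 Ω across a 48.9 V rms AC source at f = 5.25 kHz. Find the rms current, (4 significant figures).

414.6 mA

ω = 2πf = 32990 rad/s
X_L = ωL = 395.8 Ω
X_C = 1/(ωC) = 323.2 Ω
Net reactance X = X_L − X_C = 72.65 Ω
Z = 92.90 + j72.65 Ω
|Z| = √(92.90² + 72.65²) = 117.9 Ω
I = V/|Z| = 48.9/117.9 = 414.6 mA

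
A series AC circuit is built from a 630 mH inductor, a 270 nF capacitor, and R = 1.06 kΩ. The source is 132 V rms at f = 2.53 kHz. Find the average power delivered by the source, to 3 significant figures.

191 mW

ω = 2πf = 15900 rad/s
X_L = ωL = 10000 Ω
X_C = 1/(ωC) = 233 Ω
Net reactance X = X_L − X_C = 9780 Ω
Z = 1060 + j9780 Ω
|Z| = √(1060² + 9780²) = 9840 Ω
∠Z = arctan(9780/1060) = 83.8°
I = V/|Z| = 13.4 mA
P = VI cos φ = 132 × 0.0134 × cos(83.8°) = 191 mW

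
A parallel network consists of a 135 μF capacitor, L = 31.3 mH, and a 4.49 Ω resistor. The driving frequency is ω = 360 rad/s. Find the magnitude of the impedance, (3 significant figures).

4.42 Ω

X_L = ωL = 11.3 Ω
X_C = 1/(ωC) = 20.6 Ω
Parallel: admittances add. Y = 1/R + 1/(jωL) + jωC
Y = (0.223 − j0.0401) S
|Y| = 0.226 S → |Z| = 1/|Y| = 4.42 Ω, ∠Z = −∠Y = 10.2°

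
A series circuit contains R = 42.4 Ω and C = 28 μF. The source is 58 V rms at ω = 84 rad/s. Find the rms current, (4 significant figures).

X_C = 1/(ωC) = 425.2 Ω
Z = 42.40 − j425.2 Ω
|Z| = √(42.40² + 425.2²) = 427.3 Ω
I = V/|Z| = 58/427.3 = 135.7 mA

135.7 mA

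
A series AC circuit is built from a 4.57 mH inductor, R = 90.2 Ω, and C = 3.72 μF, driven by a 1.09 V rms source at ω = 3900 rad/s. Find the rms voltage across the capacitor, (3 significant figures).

X_L = ωL = 17.8 Ω
X_C = 1/(ωC) = 68.9 Ω
Net reactance X = X_L − X_C = -51.1 Ω
Z = 90.2 − j51.1 Ω
|Z| = √(90.2² + 51.1²) = 104 Ω
I = V/|Z| = 10.5 mA
V_C = I·|Z_C| = 0.0105 × 68.9 = 0.725 V

0.725 V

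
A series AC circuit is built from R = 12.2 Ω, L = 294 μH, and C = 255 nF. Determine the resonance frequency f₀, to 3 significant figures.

ω₀ = 1/√(LC) = 1/√(0.000294 × 2.55e-07) = 115500 rad/s
f₀ = ω₀/(2π) = 18.4 kHz

18.4 kHz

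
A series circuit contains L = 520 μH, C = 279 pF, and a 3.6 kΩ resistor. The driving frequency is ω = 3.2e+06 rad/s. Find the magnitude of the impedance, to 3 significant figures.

X_L = ωL = 1660 Ω
X_C = 1/(ωC) = 1120 Ω
Net reactance X = X_L − X_C = 544 Ω
Z = 3600 + j544 Ω
|Z| = √(3600² + 544²) = 3640 Ω

3640 Ω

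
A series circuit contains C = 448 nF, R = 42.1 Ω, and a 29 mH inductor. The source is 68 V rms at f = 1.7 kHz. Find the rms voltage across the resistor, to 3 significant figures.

26.2 V

ω = 2πf = 10680 rad/s
X_L = ωL = 310 Ω
X_C = 1/(ωC) = 209 Ω
Net reactance X = X_L − X_C = 101 Ω
Z = 42.1 + j101 Ω
|Z| = √(42.1² + 101²) = 109 Ω
I = V/|Z| = 623 mA
V_R = I·|Z_R| = 0.623 × 42.1 = 26.2 V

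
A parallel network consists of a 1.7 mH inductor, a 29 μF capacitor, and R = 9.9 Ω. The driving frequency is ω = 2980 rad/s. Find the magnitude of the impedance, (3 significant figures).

6.66 Ω

X_L = ωL = 5.07 Ω
X_C = 1/(ωC) = 11.6 Ω
Parallel: admittances add. Y = 1/R + 1/(jωL) + jωC
Y = (0.101 − j0.111) S
|Y| = 0.150 S → |Z| = 1/|Y| = 6.66 Ω, ∠Z = −∠Y = 47.7°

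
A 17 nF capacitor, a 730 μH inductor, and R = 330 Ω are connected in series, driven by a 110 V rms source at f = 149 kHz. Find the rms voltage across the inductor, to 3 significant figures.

ω = 2πf = 936200 rad/s
X_L = ωL = 683 Ω
X_C = 1/(ωC) = 62.8 Ω
Net reactance X = X_L − X_C = 621 Ω
Z = 330 + j621 Ω
|Z| = √(330² + 621²) = 703 Ω
I = V/|Z| = 157 mA
V_L = I·|Z_L| = 0.157 × 683 = 107 V

107 V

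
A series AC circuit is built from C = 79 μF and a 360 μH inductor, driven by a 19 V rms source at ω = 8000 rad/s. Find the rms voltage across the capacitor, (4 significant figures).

23.17 V

X_L = ωL = 2.880 Ω
X_C = 1/(ωC) = 1.582 Ω
Net reactance X = X_L − X_C = 1.298 Ω
Z = j1.298 Ω
|Z| = √(0² + 1.298²) = 1.298 Ω
I = V/|Z| = 14.64 A
V_C = I·|Z_C| = 14.64 × 1.582 = 23.17 V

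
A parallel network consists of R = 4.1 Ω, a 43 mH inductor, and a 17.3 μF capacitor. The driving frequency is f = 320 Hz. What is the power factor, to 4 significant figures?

ω = 2πf = 2011 rad/s
X_L = ωL = 86.46 Ω
X_C = 1/(ωC) = 28.75 Ω
Parallel: admittances add. Y = 1/R + 1/(jωL) + jωC
Y = (0.2439 + j0.02322) S
|Y| = 0.2450 S → |Z| = 1/|Y| = 4.082 Ω, ∠Z = −∠Y = -5.438°
cos φ = cos(-5.438°) = 0.9955

0.9955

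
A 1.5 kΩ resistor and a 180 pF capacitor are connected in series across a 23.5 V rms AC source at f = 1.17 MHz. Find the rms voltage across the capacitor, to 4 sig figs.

10.57 V

ω = 2πf = 7.351e+06 rad/s
X_C = 1/(ωC) = 755.7 Ω
Z = 1500 − j755.7 Ω
|Z| = √(1500² + 755.7²) = 1680 Ω
I = V/|Z| = 13.99 mA
V_C = I·|Z_C| = 0.01399 × 755.7 = 10.57 V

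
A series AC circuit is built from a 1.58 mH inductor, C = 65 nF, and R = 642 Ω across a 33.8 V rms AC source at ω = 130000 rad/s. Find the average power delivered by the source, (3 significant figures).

X_L = ωL = 205 Ω
X_C = 1/(ωC) = 118 Ω
Net reactance X = X_L − X_C = 87.1 Ω
Z = 642 + j87.1 Ω
|Z| = √(642² + 87.1²) = 648 Ω
∠Z = arctan(87.1/642) = 7.72°
I = V/|Z| = 52.2 mA
P = VI cos φ = 33.8 × 0.0522 × cos(7.72°) = 1.75 W

1.75 W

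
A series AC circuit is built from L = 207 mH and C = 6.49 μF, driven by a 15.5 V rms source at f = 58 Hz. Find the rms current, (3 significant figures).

ω = 2πf = 364.4 rad/s
X_L = ωL = 75.4 Ω
X_C = 1/(ωC) = 423 Ω
Net reactance X = X_L − X_C = -347 Ω
Z = − j347 Ω
|Z| = √(0² + 347²) = 347 Ω
I = V/|Z| = 15.5/347 = 44.6 mA

44.6 mA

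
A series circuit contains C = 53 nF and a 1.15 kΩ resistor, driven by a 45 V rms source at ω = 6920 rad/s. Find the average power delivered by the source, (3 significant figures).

X_C = 1/(ωC) = 2730 Ω
Z = 1150 − j2730 Ω
|Z| = √(1150² + 2730²) = 2960 Ω
∠Z = arctan(-2730/1150) = -67.1°
I = V/|Z| = 15.2 mA
P = VI cos φ = 45 × 0.0152 × cos(-67.1°) = 266 mW

266 mW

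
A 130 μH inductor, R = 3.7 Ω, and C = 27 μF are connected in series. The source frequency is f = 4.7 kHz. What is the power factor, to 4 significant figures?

ω = 2πf = 29530 rad/s
X_L = ωL = 3.839 Ω
X_C = 1/(ωC) = 1.254 Ω
Net reactance X = X_L − X_C = 2.585 Ω
Z = 3.700 + j2.585 Ω
|Z| = √(3.700² + 2.585²) = 4.513 Ω
∠Z = arctan(2.585/3.700) = 34.94°
cos φ = cos(34.94°) = 0.8198

0.8198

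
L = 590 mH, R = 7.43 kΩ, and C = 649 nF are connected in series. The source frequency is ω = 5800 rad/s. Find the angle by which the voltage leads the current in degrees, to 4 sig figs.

X_L = ωL = 3422 Ω
X_C = 1/(ωC) = 265.7 Ω
Net reactance X = X_L − X_C = 3156 Ω
Z = 7430 + j3156 Ω
|Z| = √(7430² + 3156²) = 8073 Ω
∠Z = arctan(3156/7430) = 23.02°

23.02°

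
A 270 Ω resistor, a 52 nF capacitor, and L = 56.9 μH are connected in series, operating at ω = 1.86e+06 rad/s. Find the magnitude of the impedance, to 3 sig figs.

286 Ω

X_L = ωL = 106 Ω
X_C = 1/(ωC) = 10.3 Ω
Net reactance X = X_L − X_C = 95.5 Ω
Z = 270 + j95.5 Ω
|Z| = √(270² + 95.5²) = 286 Ω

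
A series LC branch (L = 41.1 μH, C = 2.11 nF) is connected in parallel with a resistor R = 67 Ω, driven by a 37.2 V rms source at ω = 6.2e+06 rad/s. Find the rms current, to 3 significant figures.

593 mA

X_L = ωL = 255 Ω
X_C = 1/(ωC) = 76.4 Ω
Branch 1: Z₁ = R = 67.0 Ω
Branch 2 (series LC): Z₂ = j(X_L − X_C) = j178 Ω
Parallel: Z = Z₁Z₂/(Z₁+Z₂), |Z| = 62.7 Ω, ∠Z = 20.6°
I = V/|Z| = 37.2/62.7 = 593 mA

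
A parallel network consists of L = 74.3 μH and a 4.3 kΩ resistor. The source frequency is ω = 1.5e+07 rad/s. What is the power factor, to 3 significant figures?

X_L = ωL = 1110 Ω
Parallel: admittances add. Y = 1/R + 1/(jωL)
Y = (0.000233 − j0.000897) S
|Y| = 0.000927 S → |Z| = 1/|Y| = 1080 Ω, ∠Z = −∠Y = 75.5°
cos φ = cos(75.5°) = 0.251

0.251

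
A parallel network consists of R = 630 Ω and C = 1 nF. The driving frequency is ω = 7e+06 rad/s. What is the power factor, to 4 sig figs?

0.2211

X_C = 1/(ωC) = 142.9 Ω
Parallel: admittances add. Y = 1/R + jωC
Y = (0.001587 + j0.007000) S
|Y| = 0.007178 S → |Z| = 1/|Y| = 139.3 Ω, ∠Z = −∠Y = -77.22°
cos φ = cos(-77.22°) = 0.2211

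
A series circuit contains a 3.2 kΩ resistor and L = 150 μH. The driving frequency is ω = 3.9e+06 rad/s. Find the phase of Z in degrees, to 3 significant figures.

10.4°

X_L = ωL = 585 Ω
Z = 3200 + j585 Ω
|Z| = √(3200² + 585²) = 3250 Ω
∠Z = arctan(585/3200) = 10.4°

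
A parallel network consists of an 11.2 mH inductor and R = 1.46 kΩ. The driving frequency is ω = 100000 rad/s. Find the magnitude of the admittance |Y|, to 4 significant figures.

X_L = ωL = 1120 Ω
Parallel: admittances add. Y = 1/R + 1/(jωL)
Y = (0.0006849 − j0.0008929) S
|Y| = 0.001125 S → |Z| = 1/|Y| = 888.6 Ω, ∠Z = −∠Y = 52.51°

1.125 mS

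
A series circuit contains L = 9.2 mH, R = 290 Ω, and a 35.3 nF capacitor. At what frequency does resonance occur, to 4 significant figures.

8.832 kHz

ω₀ = 1/√(LC) = 1/√(0.0092 × 3.53e-08) = 55490 rad/s
f₀ = ω₀/(2π) = 8.832 kHz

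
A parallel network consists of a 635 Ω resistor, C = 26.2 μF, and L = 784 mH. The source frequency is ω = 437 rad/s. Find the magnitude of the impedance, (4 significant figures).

115.3 Ω

X_L = ωL = 342.6 Ω
X_C = 1/(ωC) = 87.34 Ω
Parallel: admittances add. Y = 1/R + 1/(jωL) + jωC
Y = (0.001575 + j0.008531) S
|Y| = 0.008675 S → |Z| = 1/|Y| = 115.3 Ω, ∠Z = −∠Y = -79.54°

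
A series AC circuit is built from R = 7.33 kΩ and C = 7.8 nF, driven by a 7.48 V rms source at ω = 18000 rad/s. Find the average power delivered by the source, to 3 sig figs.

3.93 mW

X_C = 1/(ωC) = 7120 Ω
Z = 7330 − j7120 Ω
|Z| = √(7330² + 7120²) = 10200 Ω
∠Z = arctan(-7120/7330) = -44.2°
I = V/|Z| = 732 μA
P = VI cos φ = 7.48 × 0.000732 × cos(-44.2°) = 3.93 mW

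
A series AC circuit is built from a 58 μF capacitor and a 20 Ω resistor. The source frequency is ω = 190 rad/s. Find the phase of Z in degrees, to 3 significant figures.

-77.6°

X_C = 1/(ωC) = 90.7 Ω
Z = 20.0 − j90.7 Ω
|Z| = √(20.0² + 90.7²) = 92.9 Ω
∠Z = arctan(-90.7/20.0) = -77.6°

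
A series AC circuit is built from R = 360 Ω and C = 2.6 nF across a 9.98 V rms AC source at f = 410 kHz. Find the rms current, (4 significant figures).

ω = 2πf = 2.576e+06 rad/s
X_C = 1/(ωC) = 149.3 Ω
Z = 360.0 − j149.3 Ω
|Z| = √(360.0² + 149.3²) = 389.7 Ω
I = V/|Z| = 9.98/389.7 = 25.61 mA

25.61 mA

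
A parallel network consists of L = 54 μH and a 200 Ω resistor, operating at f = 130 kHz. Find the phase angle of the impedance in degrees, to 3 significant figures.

ω = 2πf = 816800 rad/s
X_L = ωL = 44.1 Ω
Parallel: admittances add. Y = 1/R + 1/(jωL)
Y = (0.00500 − j0.0227) S
|Y| = 0.0232 S → |Z| = 1/|Y| = 43.1 Ω, ∠Z = −∠Y = 77.6°

77.6°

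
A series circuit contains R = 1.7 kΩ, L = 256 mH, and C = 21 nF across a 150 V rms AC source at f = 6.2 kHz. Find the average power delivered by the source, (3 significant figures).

481 mW

ω = 2πf = 38960 rad/s
X_L = ωL = 9970 Ω
X_C = 1/(ωC) = 1220 Ω
Net reactance X = X_L − X_C = 8750 Ω
Z = 1700 + j8750 Ω
|Z| = √(1700² + 8750²) = 8910 Ω
∠Z = arctan(8750/1700) = 79.0°
I = V/|Z| = 16.8 mA
P = VI cos φ = 150 × 0.0168 × cos(79.0°) = 481 mW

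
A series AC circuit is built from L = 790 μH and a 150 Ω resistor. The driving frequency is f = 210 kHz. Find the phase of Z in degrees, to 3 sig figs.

81.8°

ω = 2πf = 1.319e+06 rad/s
X_L = ωL = 1040 Ω
Z = 150 + j1040 Ω
|Z| = √(150² + 1040²) = 1050 Ω
∠Z = arctan(1040/150) = 81.8°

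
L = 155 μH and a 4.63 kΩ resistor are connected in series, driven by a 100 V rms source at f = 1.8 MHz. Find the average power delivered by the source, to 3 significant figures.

ω = 2πf = 1.131e+07 rad/s
X_L = ωL = 1750 Ω
Z = 4630 + j1750 Ω
|Z| = √(4630² + 1750²) = 4950 Ω
∠Z = arctan(1750/4630) = 20.7°
I = V/|Z| = 20.2 mA
P = VI cos φ = 100 × 0.0202 × cos(20.7°) = 1.89 W

1.89 W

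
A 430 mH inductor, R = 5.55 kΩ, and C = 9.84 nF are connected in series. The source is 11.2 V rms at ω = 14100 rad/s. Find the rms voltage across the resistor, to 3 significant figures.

X_L = ωL = 6060 Ω
X_C = 1/(ωC) = 7210 Ω
Net reactance X = X_L − X_C = -1140 Ω
Z = 5550 − j1140 Ω
|Z| = √(5550² + 1140²) = 5670 Ω
I = V/|Z| = 1.98 mA
V_R = I·|Z_R| = 0.00198 × 5550 = 11.0 V

11.0 V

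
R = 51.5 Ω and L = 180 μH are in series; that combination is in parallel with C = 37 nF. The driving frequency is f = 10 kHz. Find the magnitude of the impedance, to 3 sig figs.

ω = 2πf = 62830 rad/s
X_L = ωL = 11.3 Ω
X_C = 1/(ωC) = 430 Ω
Branch 1 (R+jX_L): Z₁ = 51.5 + j11.3 Ω, |Z₁| = 52.7 Ω
Branch 2 (−jX_C): Z₂ = −j430 Ω
Parallel: Z = Z₁Z₂/(Z₁+Z₂), |Z| = 53.7 Ω, ∠Z = 5.38°

53.7 Ω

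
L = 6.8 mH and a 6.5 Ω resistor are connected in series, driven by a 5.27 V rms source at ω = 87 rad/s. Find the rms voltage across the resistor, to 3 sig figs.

5.25 V

X_L = ωL = 0.592 Ω
Z = 6.50 + j0.592 Ω
|Z| = √(6.50² + 0.592²) = 6.53 Ω
I = V/|Z| = 807 mA
V_R = I·|Z_R| = 0.807 × 6.50 = 5.25 V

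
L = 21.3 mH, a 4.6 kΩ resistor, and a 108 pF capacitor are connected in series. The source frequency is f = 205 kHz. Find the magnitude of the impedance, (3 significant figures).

ω = 2πf = 1.288e+06 rad/s
X_L = ωL = 27400 Ω
X_C = 1/(ωC) = 7190 Ω
Net reactance X = X_L − X_C = 20200 Ω
Z = 4600 + j20200 Ω
|Z| = √(4600² + 20200²) = 20800 Ω

20800 Ω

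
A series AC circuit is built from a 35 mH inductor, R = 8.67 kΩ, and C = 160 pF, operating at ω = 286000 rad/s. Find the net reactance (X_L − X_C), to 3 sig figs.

-11800 Ω

X_L = ωL = 10000 Ω
X_C = 1/(ωC) = 21900 Ω
X = 10000 − 21900 = -11800 Ω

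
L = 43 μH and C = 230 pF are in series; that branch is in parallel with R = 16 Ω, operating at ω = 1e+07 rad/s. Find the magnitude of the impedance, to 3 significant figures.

X_L = ωL = 430 Ω
X_C = 1/(ωC) = 435 Ω
Branch 1: Z₁ = R = 16.0 Ω
Branch 2 (series LC): Z₂ = j(X_L − X_C) = −j4.78 Ω
Parallel: Z = Z₁Z₂/(Z₁+Z₂), |Z| = 4.58 Ω, ∠Z = -73.4°

4.58 Ω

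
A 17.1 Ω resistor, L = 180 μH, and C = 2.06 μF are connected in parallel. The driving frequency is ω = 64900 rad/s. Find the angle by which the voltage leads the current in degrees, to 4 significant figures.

-39.43°

X_L = ωL = 11.68 Ω
X_C = 1/(ωC) = 7.480 Ω
Parallel: admittances add. Y = 1/R + 1/(jωL) + jωC
Y = (0.05848 + j0.04809) S
|Y| = 0.07571 S → |Z| = 1/|Y| = 13.21 Ω, ∠Z = −∠Y = -39.43°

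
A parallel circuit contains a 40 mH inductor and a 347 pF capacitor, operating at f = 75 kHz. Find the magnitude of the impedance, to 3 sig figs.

ω = 2πf = 471200 rad/s
X_L = ωL = 18800 Ω
X_C = 1/(ωC) = 6120 Ω
Parallel: admittances add. Y = 1/(jωL) + jωC
Y = (0 + j0.000110) S
|Y| = 0.000110 S → |Z| = 1/|Y| = 9050 Ω, ∠Z = −∠Y = -90.0°

9050 Ω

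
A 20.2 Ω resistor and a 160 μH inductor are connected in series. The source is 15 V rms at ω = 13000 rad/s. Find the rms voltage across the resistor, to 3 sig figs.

14.9 V

X_L = ωL = 2.08 Ω
Z = 20.2 + j2.08 Ω
|Z| = √(20.2² + 2.08²) = 20.3 Ω
I = V/|Z| = 739 mA
V_R = I·|Z_R| = 0.739 × 20.2 = 14.9 V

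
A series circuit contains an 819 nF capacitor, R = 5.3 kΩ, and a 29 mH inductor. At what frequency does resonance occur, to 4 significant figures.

1.033 kHz

ω₀ = 1/√(LC) = 1/√(0.029 × 8.19e-07) = 6489 rad/s
f₀ = ω₀/(2π) = 1.033 kHz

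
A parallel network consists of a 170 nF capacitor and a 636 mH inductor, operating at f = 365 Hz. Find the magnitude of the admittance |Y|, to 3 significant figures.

296 μS

ω = 2πf = 2293 rad/s
X_L = ωL = 1460 Ω
X_C = 1/(ωC) = 2560 Ω
Parallel: admittances add. Y = 1/(jωL) + jωC
Y = (0 − j0.000296) S
|Y| = 0.000296 S → |Z| = 1/|Y| = 3380 Ω, ∠Z = −∠Y = 90.0°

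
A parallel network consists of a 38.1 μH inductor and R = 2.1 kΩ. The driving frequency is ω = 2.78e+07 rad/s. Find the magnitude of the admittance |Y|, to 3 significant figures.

1.06 mS

X_L = ωL = 1060 Ω
Parallel: admittances add. Y = 1/R + 1/(jωL)
Y = (0.000476 − j0.000944) S
|Y| = 0.00106 S → |Z| = 1/|Y| = 946 Ω, ∠Z = −∠Y = 63.2°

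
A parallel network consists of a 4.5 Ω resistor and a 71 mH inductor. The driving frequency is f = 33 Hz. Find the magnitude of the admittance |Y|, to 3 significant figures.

232 mS

ω = 2πf = 207.3 rad/s
X_L = ωL = 14.7 Ω
Parallel: admittances add. Y = 1/R + 1/(jωL)
Y = (0.222 − j0.0679) S
|Y| = 0.232 S → |Z| = 1/|Y| = 4.30 Ω, ∠Z = −∠Y = 17.0°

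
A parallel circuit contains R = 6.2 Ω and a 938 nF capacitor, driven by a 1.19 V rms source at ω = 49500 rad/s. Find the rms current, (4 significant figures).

X_C = 1/(ωC) = 21.54 Ω
Parallel: admittances add. Y = 1/R + jωC
Y = (0.1613 + j0.04643) S
|Y| = 0.1678 S → |Z| = 1/|Y| = 5.958 Ω, ∠Z = −∠Y = -16.06°
I = V/|Z| = 1.19/5.958 = 199.7 mA

199.7 mA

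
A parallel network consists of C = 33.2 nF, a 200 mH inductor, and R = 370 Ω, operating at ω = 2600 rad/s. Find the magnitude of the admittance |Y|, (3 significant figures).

X_L = ωL = 520 Ω
X_C = 1/(ωC) = 11600 Ω
Parallel: admittances add. Y = 1/R + 1/(jωL) + jωC
Y = (0.00270 − j0.00184) S
|Y| = 0.00327 S → |Z| = 1/|Y| = 306 Ω, ∠Z = −∠Y = 34.2°

3.27 mS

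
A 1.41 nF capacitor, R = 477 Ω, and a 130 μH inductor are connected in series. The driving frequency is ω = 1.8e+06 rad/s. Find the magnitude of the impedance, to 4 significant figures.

503.1 Ω

X_L = ωL = 234.0 Ω
X_C = 1/(ωC) = 394.0 Ω
Net reactance X = X_L − X_C = -160.0 Ω
Z = 477.0 − j160.0 Ω
|Z| = √(477.0² + 160.0²) = 503.1 Ω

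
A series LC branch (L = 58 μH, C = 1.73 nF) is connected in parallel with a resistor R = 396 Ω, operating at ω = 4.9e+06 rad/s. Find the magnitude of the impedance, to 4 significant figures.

X_L = ωL = 284.2 Ω
X_C = 1/(ωC) = 118.0 Ω
Branch 1: Z₁ = R = 396.0 Ω
Branch 2 (series LC): Z₂ = j(X_L − X_C) = j166.2 Ω
Parallel: Z = Z₁Z₂/(Z₁+Z₂), |Z| = 153.3 Ω, ∠Z = 67.23°

153.3 Ω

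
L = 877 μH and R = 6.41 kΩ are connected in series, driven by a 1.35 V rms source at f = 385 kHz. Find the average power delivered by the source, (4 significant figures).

256.3 μW

ω = 2πf = 2.419e+06 rad/s
X_L = ωL = 2121 Ω
Z = 6410 + j2121 Ω
|Z| = √(6410² + 2121²) = 6752 Ω
∠Z = arctan(2121/6410) = 18.31°
I = V/|Z| = 199.9 μA
P = VI cos φ = 1.35 × 0.0001999 × cos(18.31°) = 256.3 μW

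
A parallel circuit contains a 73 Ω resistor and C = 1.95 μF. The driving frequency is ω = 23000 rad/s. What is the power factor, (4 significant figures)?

0.2921

X_C = 1/(ωC) = 22.30 Ω
Parallel: admittances add. Y = 1/R + jωC
Y = (0.01370 + j0.04485) S
|Y| = 0.04690 S → |Z| = 1/|Y| = 21.32 Ω, ∠Z = −∠Y = -73.02°
cos φ = cos(-73.02°) = 0.2921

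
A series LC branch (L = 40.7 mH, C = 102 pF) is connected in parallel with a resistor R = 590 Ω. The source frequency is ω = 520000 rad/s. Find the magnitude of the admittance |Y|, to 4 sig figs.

X_L = ωL = 21160 Ω
X_C = 1/(ωC) = 18850 Ω
Branch 1: Z₁ = R = 590.0 Ω
Branch 2 (series LC): Z₂ = j(X_L − X_C) = j2310 Ω
Parallel: Z = Z₁Z₂/(Z₁+Z₂), |Z| = 571.7 Ω, ∠Z = 14.33°
|Y| = 1/|Z| = 1.749 mS

1.749 mS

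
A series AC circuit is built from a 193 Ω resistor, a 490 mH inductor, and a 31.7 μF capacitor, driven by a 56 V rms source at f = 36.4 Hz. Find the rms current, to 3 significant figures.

ω = 2πf = 228.7 rad/s
X_L = ωL = 112 Ω
X_C = 1/(ωC) = 138 Ω
Net reactance X = X_L − X_C = -25.9 Ω
Z = 193 − j25.9 Ω
|Z| = √(193² + 25.9²) = 195 Ω
I = V/|Z| = 56/195 = 288 mA

288 mA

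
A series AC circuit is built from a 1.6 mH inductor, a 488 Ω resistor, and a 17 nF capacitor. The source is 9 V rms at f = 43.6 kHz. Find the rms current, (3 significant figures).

16.8 mA

ω = 2πf = 273900 rad/s
X_L = ωL = 438 Ω
X_C = 1/(ωC) = 215 Ω
Net reactance X = X_L − X_C = 224 Ω
Z = 488 + j224 Ω
|Z| = √(488² + 224²) = 537 Ω
I = V/|Z| = 9/537 = 16.8 mA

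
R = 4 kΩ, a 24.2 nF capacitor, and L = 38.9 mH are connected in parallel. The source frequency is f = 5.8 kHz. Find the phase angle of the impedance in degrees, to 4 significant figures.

ω = 2πf = 36440 rad/s
X_L = ωL = 1418 Ω
X_C = 1/(ωC) = 1134 Ω
Parallel: admittances add. Y = 1/R + 1/(jωL) + jωC
Y = (0.0002500 + j0.0001765) S
|Y| = 0.0003060 S → |Z| = 1/|Y| = 3268 Ω, ∠Z = −∠Y = -35.22°

-35.22°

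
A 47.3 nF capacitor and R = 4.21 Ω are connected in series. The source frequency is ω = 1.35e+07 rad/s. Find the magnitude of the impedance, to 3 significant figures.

4.49 Ω

X_C = 1/(ωC) = 1.57 Ω
Z = 4.21 − j1.57 Ω
|Z| = √(4.21² + 1.57²) = 4.49 Ω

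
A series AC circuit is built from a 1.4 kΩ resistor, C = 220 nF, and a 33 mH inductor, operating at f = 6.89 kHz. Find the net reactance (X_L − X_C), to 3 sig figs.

ω = 2πf = 43290 rad/s
X_L = ωL = 1430 Ω
X_C = 1/(ωC) = 105 Ω
X = 1430 − 105 = 1320 Ω

1320 Ω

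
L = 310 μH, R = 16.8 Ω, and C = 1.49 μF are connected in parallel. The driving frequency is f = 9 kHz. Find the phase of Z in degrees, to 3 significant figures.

ω = 2πf = 56550 rad/s
X_L = ωL = 17.5 Ω
X_C = 1/(ωC) = 11.9 Ω
Parallel: admittances add. Y = 1/R + 1/(jωL) + jωC
Y = (0.0595 + j0.0272) S
|Y| = 0.0654 S → |Z| = 1/|Y| = 15.3 Ω, ∠Z = −∠Y = -24.6°

-24.6°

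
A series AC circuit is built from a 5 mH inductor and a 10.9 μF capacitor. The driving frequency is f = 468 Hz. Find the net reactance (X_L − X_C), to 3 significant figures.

-16.5 Ω

ω = 2πf = 2941 rad/s
X_L = ωL = 14.7 Ω
X_C = 1/(ωC) = 31.2 Ω
X = 14.7 − 31.2 = -16.5 Ω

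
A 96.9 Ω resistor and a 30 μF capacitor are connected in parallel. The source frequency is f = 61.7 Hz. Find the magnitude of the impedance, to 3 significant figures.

64.3 Ω

ω = 2πf = 387.7 rad/s
X_C = 1/(ωC) = 86.0 Ω
Parallel: admittances add. Y = 1/R + jωC
Y = (0.0103 + j0.0116) S
|Y| = 0.0155 S → |Z| = 1/|Y| = 64.3 Ω, ∠Z = −∠Y = -48.4°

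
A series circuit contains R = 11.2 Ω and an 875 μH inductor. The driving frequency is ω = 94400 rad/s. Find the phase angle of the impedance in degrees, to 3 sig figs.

82.3°

X_L = ωL = 82.6 Ω
Z = 11.2 + j82.6 Ω
|Z| = √(11.2² + 82.6²) = 83.4 Ω
∠Z = arctan(82.6/11.2) = 82.3°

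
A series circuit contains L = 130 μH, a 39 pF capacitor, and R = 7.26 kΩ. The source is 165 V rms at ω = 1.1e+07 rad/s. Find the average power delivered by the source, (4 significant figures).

3.693 W

X_L = ωL = 1430 Ω
X_C = 1/(ωC) = 2331 Ω
Net reactance X = X_L − X_C = -901.0 Ω
Z = 7260 − j901.0 Ω
|Z| = √(7260² + 901.0²) = 7316 Ω
∠Z = arctan(-901.0/7260) = -7.075°
I = V/|Z| = 22.55 mA
P = VI cos φ = 165 × 0.02255 × cos(-7.075°) = 3.693 W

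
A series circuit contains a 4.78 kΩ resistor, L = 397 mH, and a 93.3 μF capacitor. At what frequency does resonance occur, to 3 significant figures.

ω₀ = 1/√(LC) = 1/√(0.397 × 9.33e-05) = 164.3 rad/s
f₀ = ω₀/(2π) = 26.2 Hz

26.2 Hz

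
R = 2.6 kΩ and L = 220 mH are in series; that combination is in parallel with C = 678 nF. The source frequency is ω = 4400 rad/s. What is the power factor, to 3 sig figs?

0.117

X_L = ωL = 968 Ω
X_C = 1/(ωC) = 335 Ω
Branch 1 (R+jX_L): Z₁ = 2600 + j968 Ω, |Z₁| = 2770 Ω
Branch 2 (−jX_C): Z₂ = −j335 Ω
Parallel: Z = Z₁Z₂/(Z₁+Z₂), |Z| = 348 Ω, ∠Z = -83.3°
cos φ = cos(-83.3°) = 0.117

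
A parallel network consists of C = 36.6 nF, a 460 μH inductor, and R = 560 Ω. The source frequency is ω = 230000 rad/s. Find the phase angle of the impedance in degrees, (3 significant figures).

30.1°

X_L = ωL = 106 Ω
X_C = 1/(ωC) = 119 Ω
Parallel: admittances add. Y = 1/R + 1/(jωL) + jωC
Y = (0.00179 − j0.00103) S
|Y| = 0.00206 S → |Z| = 1/|Y| = 485 Ω, ∠Z = −∠Y = 30.1°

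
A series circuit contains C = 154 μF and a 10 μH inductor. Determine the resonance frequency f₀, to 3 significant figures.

ω₀ = 1/√(LC) = 1/√(1e-05 × 0.000154) = 25480 rad/s
f₀ = ω₀/(2π) = 4.06 kHz

4.06 kHz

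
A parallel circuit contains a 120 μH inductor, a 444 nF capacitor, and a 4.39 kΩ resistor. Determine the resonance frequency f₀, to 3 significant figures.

21.8 kHz

ω₀ = 1/√(LC) = 1/√(0.00012 × 4.44e-07) = 137000 rad/s
f₀ = ω₀/(2π) = 21.8 kHz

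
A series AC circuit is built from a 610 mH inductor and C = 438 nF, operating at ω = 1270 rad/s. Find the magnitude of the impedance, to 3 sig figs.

1020 Ω

X_L = ωL = 775 Ω
X_C = 1/(ωC) = 1800 Ω
Net reactance X = X_L − X_C = -1020 Ω
Z = − j1020 Ω
|Z| = √(0² + 1020²) = 1020 Ω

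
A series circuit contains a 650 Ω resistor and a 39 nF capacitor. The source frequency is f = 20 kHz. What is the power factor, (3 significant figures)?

0.954

ω = 2πf = 125700 rad/s
X_C = 1/(ωC) = 204 Ω
Z = 650 − j204 Ω
|Z| = √(650² + 204²) = 681 Ω
∠Z = arctan(-204/650) = -17.4°
cos φ = cos(-17.4°) = 0.954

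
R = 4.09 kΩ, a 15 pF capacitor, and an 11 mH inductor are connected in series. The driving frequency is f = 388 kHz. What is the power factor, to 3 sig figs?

0.992

ω = 2πf = 2.438e+06 rad/s
X_L = ωL = 26800 Ω
X_C = 1/(ωC) = 27300 Ω
Net reactance X = X_L − X_C = -530 Ω
Z = 4090 − j530 Ω
|Z| = √(4090² + 530²) = 4120 Ω
∠Z = arctan(-530/4090) = -7.38°
cos φ = cos(-7.38°) = 0.992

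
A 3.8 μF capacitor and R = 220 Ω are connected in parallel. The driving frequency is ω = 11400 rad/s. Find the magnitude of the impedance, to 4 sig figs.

22.96 Ω

X_C = 1/(ωC) = 23.08 Ω
Parallel: admittances add. Y = 1/R + jωC
Y = (0.004545 + j0.04332) S
|Y| = 0.04356 S → |Z| = 1/|Y| = 22.96 Ω, ∠Z = −∠Y = -84.01°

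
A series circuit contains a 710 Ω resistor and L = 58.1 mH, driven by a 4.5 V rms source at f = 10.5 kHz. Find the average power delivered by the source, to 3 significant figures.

ω = 2πf = 65970 rad/s
X_L = ωL = 3830 Ω
Z = 710 + j3830 Ω
|Z| = √(710² + 3830²) = 3900 Ω
∠Z = arctan(3830/710) = 79.5°
I = V/|Z| = 1.15 mA
P = VI cos φ = 4.5 × 0.00115 × cos(79.5°) = 946 μW

946 μW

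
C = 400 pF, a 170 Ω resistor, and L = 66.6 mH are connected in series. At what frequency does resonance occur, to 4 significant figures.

ω₀ = 1/√(LC) = 1/√(0.0666 × 4e-10) = 193700 rad/s
f₀ = ω₀/(2π) = 30.84 kHz

30.84 kHz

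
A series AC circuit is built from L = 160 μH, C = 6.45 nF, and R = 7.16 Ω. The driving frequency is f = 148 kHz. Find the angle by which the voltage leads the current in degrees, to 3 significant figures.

-68.2°

ω = 2πf = 929900 rad/s
X_L = ωL = 149 Ω
X_C = 1/(ωC) = 167 Ω
Net reactance X = X_L − X_C = -17.9 Ω
Z = 7.16 − j17.9 Ω
|Z| = √(7.16² + 17.9²) = 19.3 Ω
∠Z = arctan(-17.9/7.16) = -68.2°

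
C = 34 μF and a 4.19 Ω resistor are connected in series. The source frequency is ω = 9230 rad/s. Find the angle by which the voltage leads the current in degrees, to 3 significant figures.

X_C = 1/(ωC) = 3.19 Ω
Z = 4.19 − j3.19 Ω
|Z| = √(4.19² + 3.19²) = 5.26 Ω
∠Z = arctan(-3.19/4.19) = -37.3°

-37.3°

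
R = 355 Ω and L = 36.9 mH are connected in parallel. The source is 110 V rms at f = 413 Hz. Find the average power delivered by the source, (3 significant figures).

ω = 2πf = 2595 rad/s
X_L = ωL = 95.8 Ω
Parallel: admittances add. Y = 1/R + 1/(jωL)
Y = (0.00282 − j0.0104) S
|Y| = 0.0108 S → |Z| = 1/|Y| = 92.4 Ω, ∠Z = −∠Y = 74.9°
I = V/|Z| = 1.19 A
P = VI cos φ = 110 × 1.19 × cos(74.9°) = 34.1 W

34.1 W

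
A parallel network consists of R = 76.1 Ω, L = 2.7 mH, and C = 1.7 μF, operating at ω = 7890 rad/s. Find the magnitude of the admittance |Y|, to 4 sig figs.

36.01 mS

X_L = ωL = 21.30 Ω
X_C = 1/(ωC) = 74.55 Ω
Parallel: admittances add. Y = 1/R + 1/(jωL) + jωC
Y = (0.01314 − j0.03353) S
|Y| = 0.03601 S → |Z| = 1/|Y| = 27.77 Ω, ∠Z = −∠Y = 68.60°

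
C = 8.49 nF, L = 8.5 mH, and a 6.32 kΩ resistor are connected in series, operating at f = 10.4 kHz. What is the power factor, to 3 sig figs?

ω = 2πf = 65350 rad/s
X_L = ωL = 555 Ω
X_C = 1/(ωC) = 1800 Ω
Net reactance X = X_L − X_C = -1250 Ω
Z = 6320 − j1250 Ω
|Z| = √(6320² + 1250²) = 6440 Ω
∠Z = arctan(-1250/6320) = -11.2°
cos φ = cos(-11.2°) = 0.981

0.981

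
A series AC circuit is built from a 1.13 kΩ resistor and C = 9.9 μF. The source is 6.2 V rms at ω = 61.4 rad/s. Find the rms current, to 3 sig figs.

X_C = 1/(ωC) = 1650 Ω
Z = 1130 − j1650 Ω
|Z| = √(1130² + 1650²) = 2000 Ω
I = V/|Z| = 6.2/2000 = 3.11 mA

3.11 mA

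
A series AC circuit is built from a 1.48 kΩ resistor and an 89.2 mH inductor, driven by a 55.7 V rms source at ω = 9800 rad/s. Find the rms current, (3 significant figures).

X_L = ωL = 874 Ω
Z = 1480 + j874 Ω
|Z| = √(1480² + 874²) = 1720 Ω
I = V/|Z| = 55.7/1720 = 32.4 mA

32.4 mA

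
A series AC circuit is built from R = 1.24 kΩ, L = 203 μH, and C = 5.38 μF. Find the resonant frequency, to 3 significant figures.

ω₀ = 1/√(LC) = 1/√(0.000203 × 5.38e-06) = 30260 rad/s
f₀ = ω₀/(2π) = 4.82 kHz

4.82 kHz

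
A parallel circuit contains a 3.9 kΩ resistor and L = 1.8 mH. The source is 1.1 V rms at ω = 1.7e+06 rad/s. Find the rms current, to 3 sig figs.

X_L = ωL = 3060 Ω
Parallel: admittances add. Y = 1/R + 1/(jωL)
Y = (0.000256 − j0.000327) S
|Y| = 0.000415 S → |Z| = 1/|Y| = 2410 Ω, ∠Z = −∠Y = 51.9°
I = V/|Z| = 1.1/2410 = 457 μA

457 μA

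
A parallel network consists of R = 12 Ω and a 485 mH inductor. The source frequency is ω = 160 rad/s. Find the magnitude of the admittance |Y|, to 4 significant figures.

84.32 mS

X_L = ωL = 77.60 Ω
Parallel: admittances add. Y = 1/R + 1/(jωL)
Y = (0.08333 − j0.01289) S
|Y| = 0.08432 S → |Z| = 1/|Y| = 11.86 Ω, ∠Z = −∠Y = 8.791°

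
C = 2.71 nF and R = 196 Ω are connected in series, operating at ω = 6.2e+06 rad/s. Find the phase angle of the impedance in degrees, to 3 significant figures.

-16.9°

X_C = 1/(ωC) = 59.5 Ω
Z = 196 − j59.5 Ω
|Z| = √(196² + 59.5²) = 205 Ω
∠Z = arctan(-59.5/196) = -16.9°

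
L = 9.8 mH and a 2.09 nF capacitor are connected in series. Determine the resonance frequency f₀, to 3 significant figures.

ω₀ = 1/√(LC) = 1/√(0.0098 × 2.09e-09) = 221000 rad/s
f₀ = ω₀/(2π) = 35.2 kHz

35.2 kHz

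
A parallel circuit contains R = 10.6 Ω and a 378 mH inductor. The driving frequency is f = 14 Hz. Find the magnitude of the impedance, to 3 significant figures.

10.1 Ω

ω = 2πf = 87.96 rad/s
X_L = ωL = 33.3 Ω
Parallel: admittances add. Y = 1/R + 1/(jωL)
Y = (0.0943 − j0.0301) S
|Y| = 0.0990 S → |Z| = 1/|Y| = 10.1 Ω, ∠Z = −∠Y = 17.7°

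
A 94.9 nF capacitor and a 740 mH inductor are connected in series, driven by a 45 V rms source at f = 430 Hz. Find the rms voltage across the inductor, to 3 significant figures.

47.3 V

ω = 2πf = 2702 rad/s
X_L = ωL = 2000 Ω
X_C = 1/(ωC) = 3900 Ω
Net reactance X = X_L − X_C = -1900 Ω
Z = − j1900 Ω
|Z| = √(0² + 1900²) = 1900 Ω
I = V/|Z| = 23.7 mA
V_L = I·|Z_L| = 0.0237 × 2000 = 47.3 V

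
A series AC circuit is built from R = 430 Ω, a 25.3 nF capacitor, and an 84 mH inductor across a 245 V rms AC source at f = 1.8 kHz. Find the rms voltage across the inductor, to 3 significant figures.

ω = 2πf = 11310 rad/s
X_L = ωL = 950 Ω
X_C = 1/(ωC) = 3490 Ω
Net reactance X = X_L − X_C = -2540 Ω
Z = 430 − j2540 Ω
|Z| = √(430² + 2540²) = 2580 Ω
I = V/|Z| = 94.9 mA
V_L = I·|Z_L| = 0.0949 × 950 = 90.2 V

90.2 V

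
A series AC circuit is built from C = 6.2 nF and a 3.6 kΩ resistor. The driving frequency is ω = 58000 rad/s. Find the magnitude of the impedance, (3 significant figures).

X_C = 1/(ωC) = 2780 Ω
Z = 3600 − j2780 Ω
|Z| = √(3600² + 2780²) = 4550 Ω

4550 Ω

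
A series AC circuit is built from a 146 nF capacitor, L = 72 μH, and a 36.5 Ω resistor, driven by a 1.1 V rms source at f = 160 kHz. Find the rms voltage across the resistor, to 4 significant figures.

0.5350 V

ω = 2πf = 1.005e+06 rad/s
X_L = ωL = 72.38 Ω
X_C = 1/(ωC) = 6.813 Ω
Net reactance X = X_L − X_C = 65.57 Ω
Z = 36.50 + j65.57 Ω
|Z| = √(36.50² + 65.57²) = 75.04 Ω
I = V/|Z| = 14.66 mA
V_R = I·|Z_R| = 0.01466 × 36.50 = 0.5350 V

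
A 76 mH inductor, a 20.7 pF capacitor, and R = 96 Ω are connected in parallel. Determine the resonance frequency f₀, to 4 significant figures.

126.9 kHz

ω₀ = 1/√(LC) = 1/√(0.076 × 2.07e-11) = 797300 rad/s
f₀ = ω₀/(2π) = 126.9 kHz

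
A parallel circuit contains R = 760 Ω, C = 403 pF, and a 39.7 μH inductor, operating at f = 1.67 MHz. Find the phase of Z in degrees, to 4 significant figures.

-54.25°

ω = 2πf = 1.049e+07 rad/s
X_L = ωL = 416.6 Ω
X_C = 1/(ωC) = 236.5 Ω
Parallel: admittances add. Y = 1/R + 1/(jωL) + jωC
Y = (0.001316 + j0.001828) S
|Y| = 0.002252 S → |Z| = 1/|Y| = 444.0 Ω, ∠Z = −∠Y = -54.25°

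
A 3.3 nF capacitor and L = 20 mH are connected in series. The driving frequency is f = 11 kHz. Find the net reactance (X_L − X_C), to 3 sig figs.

-3000 Ω

ω = 2πf = 69120 rad/s
X_L = ωL = 1380 Ω
X_C = 1/(ωC) = 4380 Ω
X = 1380 − 4380 = -3000 Ω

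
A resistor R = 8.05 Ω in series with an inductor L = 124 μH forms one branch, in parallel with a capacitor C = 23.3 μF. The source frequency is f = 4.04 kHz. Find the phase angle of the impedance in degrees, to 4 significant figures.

ω = 2πf = 25380 rad/s
X_L = ωL = 3.148 Ω
X_C = 1/(ωC) = 1.691 Ω
Branch 1 (R+jX_L): Z₁ = 8.050 + j3.148 Ω, |Z₁| = 8.643 Ω
Branch 2 (−jX_C): Z₂ = −j1.691 Ω
Parallel: Z = Z₁Z₂/(Z₁+Z₂), |Z| = 1.786 Ω, ∠Z = -78.90°

-78.90°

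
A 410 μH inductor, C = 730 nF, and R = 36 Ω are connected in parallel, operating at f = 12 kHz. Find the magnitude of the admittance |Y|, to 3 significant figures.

ω = 2πf = 75400 rad/s
X_L = ωL = 30.9 Ω
X_C = 1/(ωC) = 18.2 Ω
Parallel: admittances add. Y = 1/R + 1/(jωL) + jωC
Y = (0.0278 + j0.0227) S
|Y| = 0.0359 S → |Z| = 1/|Y| = 27.9 Ω, ∠Z = −∠Y = -39.2°

35.9 mS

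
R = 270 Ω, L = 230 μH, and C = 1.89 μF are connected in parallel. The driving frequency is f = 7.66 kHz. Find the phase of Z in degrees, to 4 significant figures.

-9.618°

ω = 2πf = 48130 rad/s
X_L = ωL = 11.07 Ω
X_C = 1/(ωC) = 10.99 Ω
Parallel: admittances add. Y = 1/R + 1/(jωL) + jωC
Y = (0.003704 + j0.0006276) S
|Y| = 0.003757 S → |Z| = 1/|Y| = 266.2 Ω, ∠Z = −∠Y = -9.618°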